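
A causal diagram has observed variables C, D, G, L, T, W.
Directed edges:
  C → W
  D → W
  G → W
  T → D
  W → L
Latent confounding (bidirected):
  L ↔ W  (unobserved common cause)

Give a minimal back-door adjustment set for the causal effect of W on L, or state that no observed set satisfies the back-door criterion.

W→L: no observed back-door set.

desc(W)\{W}={L}; candidates ⊆ {C,D,G,T}.
W↔L: latent back-door arc(s) into W.
size 0: {}; under {} W still reaches {C,D,G,L,T} ∋ L.
size 1: {C}, {D}, {G} …(+1); under {C} W still reaches {D,G,L,T} ∋ L.
size 2: {C,D}, {C,G}, {C,T} …(+3); under {C,D} W still reaches {G,L} ∋ L.
W↔L cannot be blocked by any observed set — no back-door set.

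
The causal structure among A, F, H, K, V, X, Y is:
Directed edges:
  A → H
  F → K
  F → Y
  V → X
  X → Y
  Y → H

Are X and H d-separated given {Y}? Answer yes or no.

Yes — X ⊥ H | {Y}.

Bayes-Ball from X | {Y} reaches {F,K,V}.
H ∉ reach(X|{Y}) ⇒ X ⊥ H | {Y}.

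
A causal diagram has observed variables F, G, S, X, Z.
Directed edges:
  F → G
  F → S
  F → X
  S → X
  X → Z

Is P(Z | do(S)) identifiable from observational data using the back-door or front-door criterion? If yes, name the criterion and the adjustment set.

desc(S)\{S}={X,Z}; candidates ⊆ {F,G}.
size 0: {}; under {} S still reaches {F,G,X,Z} ∋ Z.
{F}: S⊥Z given {F} in G with S→· removed — back-door holds.
P(Z|do(S)) = Σ_{F} P(Z|S,F)·P(F).

P(Z|do(S)): backdoor, adjust for {F}.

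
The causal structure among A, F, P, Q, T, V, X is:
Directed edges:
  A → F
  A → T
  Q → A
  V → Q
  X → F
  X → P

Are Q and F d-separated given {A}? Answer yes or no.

Yes — Q ⊥ F | {A}.

Bayes-Ball from Q | {A} reaches {V}.
F ∉ reach(Q|{A}) ⇒ Q ⊥ F | {A}.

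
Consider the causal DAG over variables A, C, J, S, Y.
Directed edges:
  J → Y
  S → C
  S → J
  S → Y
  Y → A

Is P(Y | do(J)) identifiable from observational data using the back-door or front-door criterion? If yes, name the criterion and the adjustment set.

desc(J)\{J}={A,Y}; candidates ⊆ {C,S}.
size 0: {}; under {} J still reaches {A,C,S,Y} ∋ Y.
{S}: J⊥Y given {S} in G with J→· removed — back-door holds.
P(Y|do(J)) = Σ_{S} P(Y|J,S)·P(S).

P(Y|do(J)): backdoor, adjust for {S}.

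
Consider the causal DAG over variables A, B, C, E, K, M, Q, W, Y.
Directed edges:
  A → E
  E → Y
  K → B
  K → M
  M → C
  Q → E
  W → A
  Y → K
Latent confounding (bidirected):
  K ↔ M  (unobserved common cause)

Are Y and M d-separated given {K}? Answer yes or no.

Bayes-Ball from Y | {K} reaches {A,C,E,M,Q,W}.
M ∈ reach(Y|{K}) ⇒ Y ⊥̸ M | {K}.

No — Y and M are d-connected given {K}.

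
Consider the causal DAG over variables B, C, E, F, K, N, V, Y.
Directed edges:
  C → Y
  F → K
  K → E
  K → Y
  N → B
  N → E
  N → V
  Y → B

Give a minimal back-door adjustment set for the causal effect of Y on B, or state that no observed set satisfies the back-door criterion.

Y→B: minimal back-door set ∅.

desc(Y)\{Y}={B}; candidates ⊆ {C,E,F,K,N,V}.
∅: Y⊥B given ∅ in G with Y→· removed — back-door holds.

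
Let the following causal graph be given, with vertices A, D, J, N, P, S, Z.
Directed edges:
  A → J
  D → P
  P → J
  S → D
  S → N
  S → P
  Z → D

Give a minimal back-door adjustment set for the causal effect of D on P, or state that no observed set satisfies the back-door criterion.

D→P: minimal back-door set {S}.

desc(D)\{D}={J,P}; candidates ⊆ {A,N,S,Z}.
size 0: {}; under {} D still reaches {J,N,P,S,Z} ∋ P.
{S}: D⊥P given {S} in G with D→· removed — back-door holds.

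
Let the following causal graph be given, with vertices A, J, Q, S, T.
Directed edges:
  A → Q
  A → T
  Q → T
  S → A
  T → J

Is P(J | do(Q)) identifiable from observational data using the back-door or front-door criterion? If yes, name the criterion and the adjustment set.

P(J|do(Q)): backdoor, adjust for {A}.

desc(Q)\{Q}={J,T}; candidates ⊆ {A,S}.
size 0: {}; under {} Q still reaches {A,J,S,T} ∋ J.
{A}: Q⊥J given {A} in G with Q→· removed — back-door holds.
P(J|do(Q)) = Σ_{A} P(J|Q,A)·P(A).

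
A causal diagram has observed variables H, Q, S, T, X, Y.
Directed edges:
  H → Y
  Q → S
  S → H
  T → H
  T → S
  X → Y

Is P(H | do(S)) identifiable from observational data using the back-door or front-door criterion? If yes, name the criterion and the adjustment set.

P(H|do(S)): backdoor, adjust for {T}.

desc(S)\{S}={H,Y}; candidates ⊆ {Q,T,X}.
size 0: {}; under {} S still reaches {H,Q,T,Y} ∋ H.
{T}: S⊥H given {T} in G with S→· removed — back-door holds.
P(H|do(S)) = Σ_{T} P(H|S,T)·P(T).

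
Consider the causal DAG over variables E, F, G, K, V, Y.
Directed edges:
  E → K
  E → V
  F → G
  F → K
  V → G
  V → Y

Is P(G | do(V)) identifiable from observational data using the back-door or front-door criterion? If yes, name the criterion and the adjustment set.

desc(V)\{V}={G,Y}; candidates ⊆ {E,F,K}.
∅: V⊥G given ∅ in G with V→· removed — back-door holds.
P(G|do(V)) = P(G|V) — no adjustment needed.

P(G|do(V)): backdoor, adjust for ∅.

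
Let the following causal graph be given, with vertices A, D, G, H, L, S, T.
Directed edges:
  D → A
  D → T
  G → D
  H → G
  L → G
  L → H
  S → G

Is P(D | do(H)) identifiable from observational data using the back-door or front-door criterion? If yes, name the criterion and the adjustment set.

P(D|do(H)): backdoor, adjust for {L}.

desc(H)\{H}={A,D,G,T}; candidates ⊆ {L,S}.
size 0: {}; under {} H still reaches {A,D,G,L,T} ∋ D.
{L}: H⊥D given {L} in G with H→· removed — back-door holds.
P(D|do(H)) = Σ_{L} P(D|H,L)·P(L).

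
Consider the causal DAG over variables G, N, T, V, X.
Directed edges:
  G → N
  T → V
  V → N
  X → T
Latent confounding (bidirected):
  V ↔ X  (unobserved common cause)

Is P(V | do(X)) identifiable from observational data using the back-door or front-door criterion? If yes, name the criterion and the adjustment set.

desc(X)\{X}={N,T,V}; candidates ⊆ {G}.
X↔V: latent back-door arc(s) into X.
size 0: {}; under {} X still reaches {N,V} ∋ V.
size 1: {G}; under {G} X still reaches {N,V} ∋ V.
X↔V cannot be blocked by any observed set — no back-door set.
{T}: (i) intercepts every directed X→V path; (ii) no back-door X→{T}; (iii) {X} blocks every back-door {T}→V. Front-door holds.
P(V|do(X)) = Σ_{T} P(T|X) Σ_{X'} P(V|T,X')P(X').

P(V|do(X)): frontdoor, adjust for {T}.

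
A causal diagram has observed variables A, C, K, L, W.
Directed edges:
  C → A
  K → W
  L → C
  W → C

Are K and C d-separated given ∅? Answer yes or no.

No — K and C are d-connected given ∅.

Bayes-Ball from K | ∅ reaches {A,C,W}.
C ∈ reach(K|∅) ⇒ K ⊥̸ C | ∅.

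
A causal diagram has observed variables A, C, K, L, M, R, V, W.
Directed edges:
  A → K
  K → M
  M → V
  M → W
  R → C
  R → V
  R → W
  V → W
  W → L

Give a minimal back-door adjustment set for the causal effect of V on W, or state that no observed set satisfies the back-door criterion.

desc(V)\{V}={L,W}; candidates ⊆ {A,C,K,M,R}.
size 0: {}; under {} V still reaches {A,C,K,L,M,R,W} ∋ W.
size 1: {A}, {C}, {K} …(+2); under {A} V still reaches {C,K,L,M,R,W} ∋ W.
{M,R}: V⊥W given {M,R} in G with V→· removed — back-door holds.

V→W: minimal back-door set {M, R}.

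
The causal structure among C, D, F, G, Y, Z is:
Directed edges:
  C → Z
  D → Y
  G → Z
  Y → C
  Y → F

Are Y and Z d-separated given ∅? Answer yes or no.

Bayes-Ball from Y | ∅ reaches {C,D,F,Z}.
Z ∈ reach(Y|∅) ⇒ Y ⊥̸ Z | ∅.

No — Y and Z are d-connected given ∅.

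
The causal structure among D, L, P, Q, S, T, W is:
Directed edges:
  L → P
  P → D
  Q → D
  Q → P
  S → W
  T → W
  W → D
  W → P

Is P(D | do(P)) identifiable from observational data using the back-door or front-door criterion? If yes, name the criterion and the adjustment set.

P(D|do(P)): backdoor, adjust for {Q, W}.

desc(P)\{P}={D}; candidates ⊆ {L,Q,S,T,W}.
size 0: {}; under {} P still reaches {D,L,Q,S,T,W} ∋ D.
size 1: {L}, {Q}, {S} …(+2); under {L} P still reaches {D,Q,S,T,W} ∋ D.
{Q,W}: P⊥D given {Q,W} in G with P→· removed — back-door holds.
P(D|do(P)) = Σ_{Q,W} P(D|P,Q,W)·P(Q,W).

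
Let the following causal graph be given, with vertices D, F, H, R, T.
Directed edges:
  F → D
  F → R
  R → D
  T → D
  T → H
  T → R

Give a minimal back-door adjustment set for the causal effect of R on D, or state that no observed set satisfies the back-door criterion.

R→D: minimal back-door set {F, T}.

desc(R)\{R}={D}; candidates ⊆ {F,H,T}.
size 0: {}; under {} R still reaches {D,F,H,T} ∋ D.
size 1: {F}, {H}, {T}; under {F} R still reaches {D,H,T} ∋ D.
{F,T}: R⊥D given {F,T} in G with R→· removed — back-door holds.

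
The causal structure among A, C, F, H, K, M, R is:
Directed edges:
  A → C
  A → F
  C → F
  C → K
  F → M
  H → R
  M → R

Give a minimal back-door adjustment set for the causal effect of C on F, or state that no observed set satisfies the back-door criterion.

desc(C)\{C}={F,K,M,R}; candidates ⊆ {A,H}.
size 0: {}; under {} C still reaches {A,F,M,R} ∋ F.
{A}: C⊥F given {A} in G with C→· removed — back-door holds.

C→F: minimal back-door set {A}.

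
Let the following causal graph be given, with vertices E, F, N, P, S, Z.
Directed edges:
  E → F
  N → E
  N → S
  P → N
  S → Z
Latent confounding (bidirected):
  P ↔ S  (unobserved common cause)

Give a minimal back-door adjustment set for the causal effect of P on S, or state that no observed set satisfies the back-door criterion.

desc(P)\{P}={E,F,N,S,Z}; candidates ⊆ {—}.
P↔S: latent back-door arc(s) into P.
size 0: {}; under {} P still reaches {S,Z} ∋ S.
P↔S cannot be blocked by any observed set — no back-door set.

P→S: no observed back-door set.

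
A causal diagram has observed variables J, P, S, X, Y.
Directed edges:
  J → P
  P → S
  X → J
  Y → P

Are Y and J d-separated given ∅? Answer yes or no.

Yes — Y ⊥ J | ∅.

Bayes-Ball from Y | ∅ reaches {P,S}.
J ∉ reach(Y|∅) ⇒ Y ⊥ J | ∅.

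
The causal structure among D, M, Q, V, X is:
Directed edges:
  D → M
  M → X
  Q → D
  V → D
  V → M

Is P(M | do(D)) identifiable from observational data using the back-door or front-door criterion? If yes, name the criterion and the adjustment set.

desc(D)\{D}={M,X}; candidates ⊆ {Q,V}.
size 0: {}; under {} D still reaches {M,Q,V,X} ∋ M.
{V}: D⊥M given {V} in G with D→· removed — back-door holds.
P(M|do(D)) = Σ_{V} P(M|D,V)·P(V).

P(M|do(D)): backdoor, adjust for {V}.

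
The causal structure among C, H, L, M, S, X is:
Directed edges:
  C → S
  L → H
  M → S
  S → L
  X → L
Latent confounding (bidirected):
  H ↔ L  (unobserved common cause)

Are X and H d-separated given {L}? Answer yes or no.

No — X and H are d-connected given {L}.

Bayes-Ball from X | {L} reaches {C,H,M,S}.
H ∈ reach(X|{L}) ⇒ X ⊥̸ H | {L}.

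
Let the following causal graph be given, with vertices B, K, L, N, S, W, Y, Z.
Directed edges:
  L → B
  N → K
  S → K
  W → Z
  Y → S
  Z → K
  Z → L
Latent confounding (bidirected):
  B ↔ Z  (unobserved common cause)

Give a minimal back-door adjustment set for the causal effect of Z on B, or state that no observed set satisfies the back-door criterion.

Z→B: no observed back-door set.

desc(Z)\{Z}={B,K,L}; candidates ⊆ {N,S,W,Y}.
Z↔B: latent back-door arc(s) into Z.
size 0: {}; under {} Z still reaches {B,W} ∋ B.
size 1: {N}, {S}, {W} …(+1); under {N} Z still reaches {B,W} ∋ B.
size 2: {N,S}, {N,W}, {N,Y} …(+3); under {N,S} Z still reaches {B,W} ∋ B.
Z↔B cannot be blocked by any observed set — no back-door set.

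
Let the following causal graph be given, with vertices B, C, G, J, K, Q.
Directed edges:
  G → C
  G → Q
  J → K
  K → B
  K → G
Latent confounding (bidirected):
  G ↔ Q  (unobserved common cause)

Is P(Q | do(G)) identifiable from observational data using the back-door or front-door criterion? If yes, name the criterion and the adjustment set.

desc(G)\{G}={C,Q}; candidates ⊆ {B,J,K}.
G↔Q: latent back-door arc(s) into G.
size 0: {}; under {} G still reaches {B,J,K,Q} ∋ Q.
size 1: {B}, {J}, {K}; under {B} G still reaches {J,K,Q} ∋ Q.
size 2: {B,J}, {B,K}, {J,K}; under {B,J} G still reaches {K,Q} ∋ Q.
G↔Q cannot be blocked by any observed set — no back-door set.
No mediator lies on a directed G→…→Q path.
Neither criterion identifies P(Q|do(G)) in this graph.

P(Q|do(G)): not identifiable (no BD/FD set).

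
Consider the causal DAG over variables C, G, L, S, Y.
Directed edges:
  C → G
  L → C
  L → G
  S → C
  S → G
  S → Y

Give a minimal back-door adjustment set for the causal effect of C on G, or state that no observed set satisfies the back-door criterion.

C→G: minimal back-door set {L, S}.

desc(C)\{C}={G}; candidates ⊆ {L,S,Y}.
size 0: {}; under {} C still reaches {G,L,S,Y} ∋ G.
size 1: {L}, {S}, {Y}; under {L} C still reaches {G,S,Y} ∋ G.
{L,S}: C⊥G given {L,S} in G with C→· removed — back-door holds.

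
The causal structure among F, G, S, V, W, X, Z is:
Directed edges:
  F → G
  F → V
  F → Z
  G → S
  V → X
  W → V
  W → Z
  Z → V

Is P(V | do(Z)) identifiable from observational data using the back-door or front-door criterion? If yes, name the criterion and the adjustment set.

desc(Z)\{Z}={V,X}; candidates ⊆ {F,G,S,W}.
size 0: {}; under {} Z still reaches {F,G,S,V,W,X} ∋ V.
size 1: {F}, {G}, {S} …(+1); under {F} Z still reaches {V,W,X} ∋ V.
{F,W}: Z⊥V given {F,W} in G with Z→· removed — back-door holds.
P(V|do(Z)) = Σ_{F,W} P(V|Z,F,W)·P(F,W).

P(V|do(Z)): backdoor, adjust for {F, W}.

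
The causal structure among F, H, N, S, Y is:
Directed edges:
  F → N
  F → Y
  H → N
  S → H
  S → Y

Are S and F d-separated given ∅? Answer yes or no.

Yes — S ⊥ F | ∅.

Bayes-Ball from S | ∅ reaches {H,N,Y}.
F ∉ reach(S|∅) ⇒ S ⊥ F | ∅.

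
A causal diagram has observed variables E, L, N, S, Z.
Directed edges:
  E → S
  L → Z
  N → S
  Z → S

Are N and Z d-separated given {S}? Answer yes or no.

Bayes-Ball from N | {S} reaches {E,L,Z}.
Z ∈ reach(N|{S}) ⇒ N ⊥̸ Z | {S}.

No — N and Z are d-connected given {S}.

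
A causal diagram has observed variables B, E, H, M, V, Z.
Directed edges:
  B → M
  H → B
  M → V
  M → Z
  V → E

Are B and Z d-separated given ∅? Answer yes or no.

Bayes-Ball from B | ∅ reaches {E,H,M,V,Z}.
Z ∈ reach(B|∅) ⇒ B ⊥̸ Z | ∅.

No — B and Z are d-connected given ∅.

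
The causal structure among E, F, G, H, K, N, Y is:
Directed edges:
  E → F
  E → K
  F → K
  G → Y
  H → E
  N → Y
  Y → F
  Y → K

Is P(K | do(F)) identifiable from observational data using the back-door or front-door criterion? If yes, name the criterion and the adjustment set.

P(K|do(F)): backdoor, adjust for {E, Y}.

desc(F)\{F}={K}; candidates ⊆ {E,G,H,N,Y}.
size 0: {}; under {} F still reaches {E,G,H,K,N,Y} ∋ K.
size 1: {E}, {G}, {H} …(+2); under {E} F still reaches {G,K,N,Y} ∋ K.
{E,Y}: F⊥K given {E,Y} in G with F→· removed — back-door holds.
P(K|do(F)) = Σ_{E,Y} P(K|F,E,Y)·P(E,Y).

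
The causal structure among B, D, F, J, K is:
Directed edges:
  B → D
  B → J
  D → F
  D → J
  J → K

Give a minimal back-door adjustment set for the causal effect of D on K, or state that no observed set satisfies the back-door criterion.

D→K: minimal back-door set {B}.

desc(D)\{D}={F,J,K}; candidates ⊆ {B}.
size 0: {}; under {} D still reaches {B,J,K} ∋ K.
{B}: D⊥K given {B} in G with D→· removed — back-door holds.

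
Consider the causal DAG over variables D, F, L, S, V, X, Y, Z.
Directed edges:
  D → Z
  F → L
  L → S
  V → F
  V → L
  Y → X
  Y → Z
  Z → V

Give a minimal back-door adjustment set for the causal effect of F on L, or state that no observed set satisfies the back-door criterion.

F→L: minimal back-door set {V}.

desc(F)\{F}={L,S}; candidates ⊆ {D,V,X,Y,Z}.
size 0: {}; under {} F still reaches {D,L,S,V,X,Y,Z} ∋ L.
{V}: F⊥L given {V} in G with F→· removed — back-door holds.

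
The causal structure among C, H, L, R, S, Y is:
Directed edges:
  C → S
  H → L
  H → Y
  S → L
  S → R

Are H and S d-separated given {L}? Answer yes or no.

No — H and S are d-connected given {L}.

Bayes-Ball from H | {L} reaches {C,R,S,Y}.
S ∈ reach(H|{L}) ⇒ H ⊥̸ S | {L}.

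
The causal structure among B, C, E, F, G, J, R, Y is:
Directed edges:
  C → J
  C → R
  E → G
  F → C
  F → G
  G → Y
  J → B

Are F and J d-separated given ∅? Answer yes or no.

No — F and J are d-connected given ∅.

Bayes-Ball from F | ∅ reaches {B,C,G,J,R,Y}.
J ∈ reach(F|∅) ⇒ F ⊥̸ J | ∅.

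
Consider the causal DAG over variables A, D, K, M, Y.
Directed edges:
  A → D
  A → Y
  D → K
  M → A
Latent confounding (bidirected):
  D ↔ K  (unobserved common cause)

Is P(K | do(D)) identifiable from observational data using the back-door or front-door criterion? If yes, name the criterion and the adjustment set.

desc(D)\{D}={K}; candidates ⊆ {A,M,Y}.
D↔K: latent back-door arc(s) into D.
size 0: {}; under {} D still reaches {A,K,M,Y} ∋ K.
size 1: {A}, {M}, {Y}; under {A} D still reaches {K} ∋ K.
size 2: {A,M}, {A,Y}, {M,Y}; under {A,M} D still reaches {K} ∋ K.
D↔K cannot be blocked by any observed set — no back-door set.
No mediator lies on a directed D→…→K path.
Neither criterion identifies P(K|do(D)) in this graph.

P(K|do(D)): not identifiable (no BD/FD set).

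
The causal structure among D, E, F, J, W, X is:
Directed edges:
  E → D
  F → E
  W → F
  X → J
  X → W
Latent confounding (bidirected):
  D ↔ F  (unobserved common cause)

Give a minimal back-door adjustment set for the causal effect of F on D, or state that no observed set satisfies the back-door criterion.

desc(F)\{F}={D,E}; candidates ⊆ {J,W,X}.
F↔D: latent back-door arc(s) into F.
size 0: {}; under {} F still reaches {D,J,W,X} ∋ D.
size 1: {J}, {W}, {X}; under {J} F still reaches {D,W,X} ∋ D.
size 2: {J,W}, {J,X}, {W,X}; under {J,W} F still reaches {D} ∋ D.
F↔D cannot be blocked by any observed set — no back-door set.

F→D: no observed back-door set.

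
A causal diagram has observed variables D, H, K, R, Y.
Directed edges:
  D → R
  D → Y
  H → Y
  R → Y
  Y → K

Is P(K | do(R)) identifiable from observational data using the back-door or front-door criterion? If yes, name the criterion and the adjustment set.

P(K|do(R)): backdoor, adjust for {D}.

desc(R)\{R}={K,Y}; candidates ⊆ {D,H}.
size 0: {}; under {} R still reaches {D,K,Y} ∋ K.
{D}: R⊥K given {D} in G with R→· removed — back-door holds.
P(K|do(R)) = Σ_{D} P(K|R,D)·P(D).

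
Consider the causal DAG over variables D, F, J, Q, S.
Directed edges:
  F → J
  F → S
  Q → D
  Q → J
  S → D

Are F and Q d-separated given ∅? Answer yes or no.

Yes — F ⊥ Q | ∅.

Bayes-Ball from F | ∅ reaches {D,J,S}.
Q ∉ reach(F|∅) ⇒ F ⊥ Q | ∅.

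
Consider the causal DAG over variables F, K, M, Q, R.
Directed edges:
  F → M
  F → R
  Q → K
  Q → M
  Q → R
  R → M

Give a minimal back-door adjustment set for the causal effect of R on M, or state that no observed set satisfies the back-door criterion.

R→M: minimal back-door set {F, Q}.

desc(R)\{R}={M}; candidates ⊆ {F,K,Q}.
size 0: {}; under {} R still reaches {F,K,M,Q} ∋ M.
size 1: {F}, {K}, {Q}; under {F} R still reaches {K,M,Q} ∋ M.
{F,Q}: R⊥M given {F,Q} in G with R→· removed — back-door holds.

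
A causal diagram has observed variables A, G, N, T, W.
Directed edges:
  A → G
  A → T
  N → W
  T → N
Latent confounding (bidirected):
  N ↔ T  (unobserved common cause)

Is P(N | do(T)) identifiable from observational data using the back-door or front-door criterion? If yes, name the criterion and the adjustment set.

desc(T)\{T}={N,W}; candidates ⊆ {A,G}.
T↔N: latent back-door arc(s) into T.
size 0: {}; under {} T still reaches {A,G,N,W} ∋ N.
size 1: {A}, {G}; under {A} T still reaches {N,W} ∋ N.
size 2: {A,G}; under {A,G} T still reaches {N,W} ∋ N.
T↔N cannot be blocked by any observed set — no back-door set.
No mediator lies on a directed T→…→N path.
Neither criterion identifies P(N|do(T)) in this graph.

P(N|do(T)): not identifiable (no BD/FD set).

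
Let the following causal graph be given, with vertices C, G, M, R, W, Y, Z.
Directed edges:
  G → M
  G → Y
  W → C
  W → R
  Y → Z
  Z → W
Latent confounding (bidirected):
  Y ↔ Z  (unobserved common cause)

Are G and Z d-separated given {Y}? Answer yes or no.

Bayes-Ball from G | {Y} reaches {C,M,R,W,Z}.
Z ∈ reach(G|{Y}) ⇒ G ⊥̸ Z | {Y}.

No — G and Z are d-connected given {Y}.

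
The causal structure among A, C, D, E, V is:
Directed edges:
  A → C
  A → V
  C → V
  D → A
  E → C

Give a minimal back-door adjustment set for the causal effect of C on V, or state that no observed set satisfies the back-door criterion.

desc(C)\{C}={V}; candidates ⊆ {A,D,E}.
size 0: {}; under {} C still reaches {A,D,E,V} ∋ V.
{A}: C⊥V given {A} in G with C→· removed — back-door holds.

C→V: minimal back-door set {A}.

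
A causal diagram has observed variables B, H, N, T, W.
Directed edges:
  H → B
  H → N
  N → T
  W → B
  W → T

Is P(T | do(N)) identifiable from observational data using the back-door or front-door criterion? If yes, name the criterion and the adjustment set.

P(T|do(N)): backdoor, adjust for ∅.

desc(N)\{N}={T}; candidates ⊆ {B,H,W}.
∅: N⊥T given ∅ in G with N→· removed — back-door holds.
P(T|do(N)) = P(T|N) — no adjustment needed.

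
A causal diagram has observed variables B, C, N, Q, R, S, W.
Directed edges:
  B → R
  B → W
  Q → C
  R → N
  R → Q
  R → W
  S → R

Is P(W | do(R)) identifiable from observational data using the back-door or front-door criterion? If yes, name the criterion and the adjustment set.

desc(R)\{R}={C,N,Q,W}; candidates ⊆ {B,S}.
size 0: {}; under {} R still reaches {B,S,W} ∋ W.
{B}: R⊥W given {B} in G with R→· removed — back-door holds.
P(W|do(R)) = Σ_{B} P(W|R,B)·P(B).

P(W|do(R)): backdoor, adjust for {B}.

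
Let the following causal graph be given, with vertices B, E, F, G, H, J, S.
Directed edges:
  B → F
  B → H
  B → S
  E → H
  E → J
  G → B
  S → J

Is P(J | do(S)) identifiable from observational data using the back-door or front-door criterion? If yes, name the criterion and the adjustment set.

desc(S)\{S}={J}; candidates ⊆ {B,E,F,G,H}.
∅: S⊥J given ∅ in G with S→· removed — back-door holds.
P(J|do(S)) = P(J|S) — no adjustment needed.

P(J|do(S)): backdoor, adjust for ∅.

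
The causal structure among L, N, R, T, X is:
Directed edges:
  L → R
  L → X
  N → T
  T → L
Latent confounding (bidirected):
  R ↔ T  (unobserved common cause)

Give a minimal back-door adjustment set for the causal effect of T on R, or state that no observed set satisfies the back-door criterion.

T→R: no observed back-door set.

desc(T)\{T}={L,R,X}; candidates ⊆ {N}.
T↔R: latent back-door arc(s) into T.
size 0: {}; under {} T still reaches {N,R} ∋ R.
size 1: {N}; under {N} T still reaches {R} ∋ R.
T↔R cannot be blocked by any observed set — no back-door set.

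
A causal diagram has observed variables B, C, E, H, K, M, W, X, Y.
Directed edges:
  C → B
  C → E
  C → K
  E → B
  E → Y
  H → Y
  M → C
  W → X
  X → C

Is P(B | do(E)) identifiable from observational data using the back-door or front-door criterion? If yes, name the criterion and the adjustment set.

P(B|do(E)): backdoor, adjust for {C}.

desc(E)\{E}={B,Y}; candidates ⊆ {C,H,K,M,W,X}.
size 0: {}; under {} E still reaches {B,C,K,M,W,X} ∋ B.
{C}: E⊥B given {C} in G with E→· removed — back-door holds.
P(B|do(E)) = Σ_{C} P(B|E,C)·P(C).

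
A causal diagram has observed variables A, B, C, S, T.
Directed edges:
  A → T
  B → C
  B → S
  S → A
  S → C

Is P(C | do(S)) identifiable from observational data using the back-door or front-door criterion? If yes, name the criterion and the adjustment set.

P(C|do(S)): backdoor, adjust for {B}.

desc(S)\{S}={A,C,T}; candidates ⊆ {B}.
size 0: {}; under {} S still reaches {B,C} ∋ C.
{B}: S⊥C given {B} in G with S→· removed — back-door holds.
P(C|do(S)) = Σ_{B} P(C|S,B)·P(B).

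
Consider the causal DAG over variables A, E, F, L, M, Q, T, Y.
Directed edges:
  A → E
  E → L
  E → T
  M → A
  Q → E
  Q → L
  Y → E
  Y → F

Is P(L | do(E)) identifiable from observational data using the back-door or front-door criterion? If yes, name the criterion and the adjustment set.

desc(E)\{E}={L,T}; candidates ⊆ {A,F,M,Q,Y}.
size 0: {}; under {} E still reaches {A,F,L,M,Q,Y} ∋ L.
{Q}: E⊥L given {Q} in G with E→· removed — back-door holds.
P(L|do(E)) = Σ_{Q} P(L|E,Q)·P(Q).

P(L|do(E)): backdoor, adjust for {Q}.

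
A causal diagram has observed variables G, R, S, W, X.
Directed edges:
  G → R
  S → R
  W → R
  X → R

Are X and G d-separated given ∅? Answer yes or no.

Yes — X ⊥ G | ∅.

Bayes-Ball from X | ∅ reaches {R}.
G ∉ reach(X|∅) ⇒ X ⊥ G | ∅.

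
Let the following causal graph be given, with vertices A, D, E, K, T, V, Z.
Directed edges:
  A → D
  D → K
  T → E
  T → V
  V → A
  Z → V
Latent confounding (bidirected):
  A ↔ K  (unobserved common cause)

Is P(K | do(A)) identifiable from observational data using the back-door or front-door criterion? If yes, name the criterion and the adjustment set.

desc(A)\{A}={D,K}; candidates ⊆ {E,T,V,Z}.
A↔K: latent back-door arc(s) into A.
size 0: {}; under {} A still reaches {E,K,T,V,Z} ∋ K.
size 1: {E}, {T}, {V} …(+1); under {E} A still reaches {K,T,V,Z} ∋ K.
size 2: {E,T}, {E,V}, {E,Z} …(+3); under {E,T} A still reaches {K,V,Z} ∋ K.
A↔K cannot be blocked by any observed set — no back-door set.
{D}: (i) intercepts every directed A→K path; (ii) no back-door A→{D}; (iii) {A} blocks every back-door {D}→K. Front-door holds.
P(K|do(A)) = Σ_{D} P(D|A) Σ_{A'} P(K|D,A')P(A').

P(K|do(A)): frontdoor, adjust for {D}.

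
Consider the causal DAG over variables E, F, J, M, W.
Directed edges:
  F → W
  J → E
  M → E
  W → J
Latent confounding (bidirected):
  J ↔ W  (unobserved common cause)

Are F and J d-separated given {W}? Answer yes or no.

Bayes-Ball from F | {W} reaches {E,J}.
J ∈ reach(F|{W}) ⇒ F ⊥̸ J | {W}.

No — F and J are d-connected given {W}.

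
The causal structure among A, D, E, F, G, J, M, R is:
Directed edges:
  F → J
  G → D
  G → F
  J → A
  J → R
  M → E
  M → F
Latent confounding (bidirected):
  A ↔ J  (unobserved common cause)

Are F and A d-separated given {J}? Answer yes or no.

No — F and A are d-connected given {J}.

Bayes-Ball from F | {J} reaches {A,D,E,G,M}.
A ∈ reach(F|{J}) ⇒ F ⊥̸ A | {J}.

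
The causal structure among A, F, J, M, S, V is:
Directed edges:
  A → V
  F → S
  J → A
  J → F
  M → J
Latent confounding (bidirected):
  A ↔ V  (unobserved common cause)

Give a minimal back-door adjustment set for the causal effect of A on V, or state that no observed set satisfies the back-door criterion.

A→V: no observed back-door set.

desc(A)\{A}={V}; candidates ⊆ {F,J,M,S}.
A↔V: latent back-door arc(s) into A.
size 0: {}; under {} A still reaches {F,J,M,S,V} ∋ V.
size 1: {F}, {J}, {M} …(+1); under {F} A still reaches {J,M,V} ∋ V.
size 2: {F,J}, {F,M}, {F,S} …(+3); under {F,J} A still reaches {V} ∋ V.
A↔V cannot be blocked by any observed set — no back-door set.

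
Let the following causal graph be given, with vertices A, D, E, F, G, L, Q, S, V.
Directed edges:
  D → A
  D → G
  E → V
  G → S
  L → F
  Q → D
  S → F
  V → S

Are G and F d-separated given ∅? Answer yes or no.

No — G and F are d-connected given ∅.

Bayes-Ball from G | ∅ reaches {A,D,F,Q,S}.
F ∈ reach(G|∅) ⇒ G ⊥̸ F | ∅.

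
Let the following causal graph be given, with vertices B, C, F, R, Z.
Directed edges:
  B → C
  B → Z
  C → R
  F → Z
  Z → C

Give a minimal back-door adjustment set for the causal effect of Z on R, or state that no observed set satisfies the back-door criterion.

Z→R: minimal back-door set {B}.

desc(Z)\{Z}={C,R}; candidates ⊆ {B,F}.
size 0: {}; under {} Z still reaches {B,C,F,R} ∋ R.
{B}: Z⊥R given {B} in G with Z→· removed — back-door holds.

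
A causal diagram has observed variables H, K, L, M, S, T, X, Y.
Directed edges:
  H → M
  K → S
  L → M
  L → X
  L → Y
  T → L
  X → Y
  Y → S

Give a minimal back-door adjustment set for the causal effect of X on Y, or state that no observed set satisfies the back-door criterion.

desc(X)\{X}={S,Y}; candidates ⊆ {H,K,L,M,T}.
size 0: {}; under {} X still reaches {L,M,S,T,Y} ∋ Y.
{L}: X⊥Y given {L} in G with X→· removed — back-door holds.

X→Y: minimal back-door set {L}.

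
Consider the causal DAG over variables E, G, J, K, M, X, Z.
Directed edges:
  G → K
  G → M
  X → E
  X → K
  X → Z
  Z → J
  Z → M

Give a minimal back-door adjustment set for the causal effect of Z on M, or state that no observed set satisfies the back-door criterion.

Z→M: minimal back-door set ∅.

desc(Z)\{Z}={J,M}; candidates ⊆ {E,G,K,X}.
∅: Z⊥M given ∅ in G with Z→· removed — back-door holds.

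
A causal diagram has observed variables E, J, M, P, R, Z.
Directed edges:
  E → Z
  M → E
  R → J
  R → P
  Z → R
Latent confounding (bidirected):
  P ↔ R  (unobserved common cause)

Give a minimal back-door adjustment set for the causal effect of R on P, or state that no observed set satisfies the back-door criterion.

R→P: no observed back-door set.

desc(R)\{R}={J,P}; candidates ⊆ {E,M,Z}.
R↔P: latent back-door arc(s) into R.
size 0: {}; under {} R still reaches {E,M,P,Z} ∋ P.
size 1: {E}, {M}, {Z}; under {E} R still reaches {P,Z} ∋ P.
size 2: {E,M}, {E,Z}, {M,Z}; under {E,M} R still reaches {P,Z} ∋ P.
R↔P cannot be blocked by any observed set — no back-door set.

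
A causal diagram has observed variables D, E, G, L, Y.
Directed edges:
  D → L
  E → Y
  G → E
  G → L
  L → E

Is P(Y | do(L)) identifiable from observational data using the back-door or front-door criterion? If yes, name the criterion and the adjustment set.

P(Y|do(L)): backdoor, adjust for {G}.

desc(L)\{L}={E,Y}; candidates ⊆ {D,G}.
size 0: {}; under {} L still reaches {D,E,G,Y} ∋ Y.
{G}: L⊥Y given {G} in G with L→· removed — back-door holds.
P(Y|do(L)) = Σ_{G} P(Y|L,G)·P(G).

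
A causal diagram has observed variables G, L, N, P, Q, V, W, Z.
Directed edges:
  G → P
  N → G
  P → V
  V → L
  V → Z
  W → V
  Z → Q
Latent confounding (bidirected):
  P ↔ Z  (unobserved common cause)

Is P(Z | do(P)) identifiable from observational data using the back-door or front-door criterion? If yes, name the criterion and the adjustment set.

desc(P)\{P}={L,Q,V,Z}; candidates ⊆ {G,N,W}.
P↔Z: latent back-door arc(s) into P.
size 0: {}; under {} P still reaches {G,N,Q,Z} ∋ Z.
size 1: {G}, {N}, {W}; under {G} P still reaches {Q,Z} ∋ Z.
size 2: {G,N}, {G,W}, {N,W}; under {G,N} P still reaches {Q,Z} ∋ Z.
P↔Z cannot be blocked by any observed set — no back-door set.
{V}: (i) intercepts every directed P→Z path; (ii) no back-door P→{V}; (iii) {P} blocks every back-door {V}→Z. Front-door holds.
P(Z|do(P)) = Σ_{V} P(V|P) Σ_{P'} P(Z|V,P')P(P').

P(Z|do(P)): frontdoor, adjust for {V}.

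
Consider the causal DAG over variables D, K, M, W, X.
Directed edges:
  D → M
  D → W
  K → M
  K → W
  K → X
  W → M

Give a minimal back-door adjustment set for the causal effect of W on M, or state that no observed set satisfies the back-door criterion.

desc(W)\{W}={M}; candidates ⊆ {D,K,X}.
size 0: {}; under {} W still reaches {D,K,M,X} ∋ M.
size 1: {D}, {K}, {X}; under {D} W still reaches {K,M,X} ∋ M.
{D,K}: W⊥M given {D,K} in G with W→· removed — back-door holds.

W→M: minimal back-door set {D, K}.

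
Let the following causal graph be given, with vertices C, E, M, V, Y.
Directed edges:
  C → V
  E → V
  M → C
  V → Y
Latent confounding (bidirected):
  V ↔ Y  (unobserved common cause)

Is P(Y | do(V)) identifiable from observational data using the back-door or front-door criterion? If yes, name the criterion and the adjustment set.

desc(V)\{V}={Y}; candidates ⊆ {C,E,M}.
V↔Y: latent back-door arc(s) into V.
size 0: {}; under {} V still reaches {C,E,M,Y} ∋ Y.
size 1: {C}, {E}, {M}; under {C} V still reaches {E,Y} ∋ Y.
size 2: {C,E}, {C,M}, {E,M}; under {C,E} V still reaches {Y} ∋ Y.
V↔Y cannot be blocked by any observed set — no back-door set.
No mediator lies on a directed V→…→Y path.
Neither criterion identifies P(Y|do(V)) in this graph.

P(Y|do(V)): not identifiable (no BD/FD set).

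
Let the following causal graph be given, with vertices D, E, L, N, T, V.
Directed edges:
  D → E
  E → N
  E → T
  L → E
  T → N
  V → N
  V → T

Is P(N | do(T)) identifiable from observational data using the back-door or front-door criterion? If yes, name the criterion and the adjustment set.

P(N|do(T)): backdoor, adjust for {E, V}.

desc(T)\{T}={N}; candidates ⊆ {D,E,L,V}.
size 0: {}; under {} T still reaches {D,E,L,N,V} ∋ N.
size 1: {D}, {E}, {L} …(+1); under {D} T still reaches {E,L,N,V} ∋ N.
{E,V}: T⊥N given {E,V} in G with T→· removed — back-door holds.
P(N|do(T)) = Σ_{E,V} P(N|T,E,V)·P(E,V).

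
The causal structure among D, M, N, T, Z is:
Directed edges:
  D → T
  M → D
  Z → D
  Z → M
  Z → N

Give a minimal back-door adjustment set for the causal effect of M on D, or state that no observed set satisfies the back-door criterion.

M→D: minimal back-door set {Z}.

desc(M)\{M}={D,T}; candidates ⊆ {N,Z}.
size 0: {}; under {} M still reaches {D,N,T,Z} ∋ D.
{Z}: M⊥D given {Z} in G with M→· removed — back-door holds.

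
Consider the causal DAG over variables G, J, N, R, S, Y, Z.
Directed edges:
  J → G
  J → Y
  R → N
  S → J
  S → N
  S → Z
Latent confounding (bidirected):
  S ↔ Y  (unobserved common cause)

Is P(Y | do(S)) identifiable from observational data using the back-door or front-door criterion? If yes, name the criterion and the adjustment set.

desc(S)\{S}={G,J,N,Y,Z}; candidates ⊆ {R}.
S↔Y: latent back-door arc(s) into S.
size 0: {}; under {} S still reaches {Y} ∋ Y.
size 1: {R}; under {R} S still reaches {Y} ∋ Y.
S↔Y cannot be blocked by any observed set — no back-door set.
{J}: (i) intercepts every directed S→Y path; (ii) no back-door S→{J}; (iii) {S} blocks every back-door {J}→Y. Front-door holds.
P(Y|do(S)) = Σ_{J} P(J|S) Σ_{S'} P(Y|J,S')P(S').

P(Y|do(S)): frontdoor, adjust for {J}.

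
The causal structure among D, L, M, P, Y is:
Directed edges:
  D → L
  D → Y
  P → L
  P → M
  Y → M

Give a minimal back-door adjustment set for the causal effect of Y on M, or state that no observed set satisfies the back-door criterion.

desc(Y)\{Y}={M}; candidates ⊆ {D,L,P}.
∅: Y⊥M given ∅ in G with Y→· removed — back-door holds.

Y→M: minimal back-door set ∅.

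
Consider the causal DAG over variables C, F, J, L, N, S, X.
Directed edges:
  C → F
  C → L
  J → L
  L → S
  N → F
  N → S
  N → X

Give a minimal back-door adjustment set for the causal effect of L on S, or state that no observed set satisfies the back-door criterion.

desc(L)\{L}={S}; candidates ⊆ {C,F,J,N,X}.
∅: L⊥S given ∅ in G with L→· removed — back-door holds.

L→S: minimal back-door set ∅.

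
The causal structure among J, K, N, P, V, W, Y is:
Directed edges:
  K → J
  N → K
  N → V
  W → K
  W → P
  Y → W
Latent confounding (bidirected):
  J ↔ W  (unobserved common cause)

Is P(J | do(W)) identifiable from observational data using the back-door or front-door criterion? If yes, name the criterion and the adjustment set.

P(J|do(W)): frontdoor, adjust for {K}.

desc(W)\{W}={J,K,P}; candidates ⊆ {N,V,Y}.
W↔J: latent back-door arc(s) into W.
size 0: {}; under {} W still reaches {J,Y} ∋ J.
size 1: {N}, {V}, {Y}; under {N} W still reaches {J,Y} ∋ J.
size 2: {N,V}, {N,Y}, {V,Y}; under {N,V} W still reaches {J,Y} ∋ J.
W↔J cannot be blocked by any observed set — no back-door set.
{K}: (i) intercepts every directed W→J path; (ii) no back-door W→{K}; (iii) {W} blocks every back-door {K}→J. Front-door holds.
P(J|do(W)) = Σ_{K} P(K|W) Σ_{W'} P(J|K,W')P(W').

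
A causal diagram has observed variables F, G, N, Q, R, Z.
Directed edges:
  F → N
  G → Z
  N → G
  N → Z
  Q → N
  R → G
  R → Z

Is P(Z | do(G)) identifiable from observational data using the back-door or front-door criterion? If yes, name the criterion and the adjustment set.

desc(G)\{G}={Z}; candidates ⊆ {F,N,Q,R}.
size 0: {}; under {} G still reaches {F,N,Q,R,Z} ∋ Z.
size 1: {F}, {N}, {Q} …(+1); under {F} G still reaches {N,Q,R,Z} ∋ Z.
{N,R}: G⊥Z given {N,R} in G with G→· removed — back-door holds.
P(Z|do(G)) = Σ_{N,R} P(Z|G,N,R)·P(N,R).

P(Z|do(G)): backdoor, adjust for {N, R}.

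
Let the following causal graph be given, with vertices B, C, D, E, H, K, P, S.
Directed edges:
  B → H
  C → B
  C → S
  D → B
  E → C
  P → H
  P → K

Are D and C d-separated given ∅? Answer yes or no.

Yes — D ⊥ C | ∅.

Bayes-Ball from D | ∅ reaches {B,H}.
C ∉ reach(D|∅) ⇒ D ⊥ C | ∅.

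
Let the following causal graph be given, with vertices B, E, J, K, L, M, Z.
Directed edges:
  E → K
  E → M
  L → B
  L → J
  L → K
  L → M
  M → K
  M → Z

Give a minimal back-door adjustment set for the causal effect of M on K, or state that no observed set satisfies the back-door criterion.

desc(M)\{M}={K,Z}; candidates ⊆ {B,E,J,L}.
size 0: {}; under {} M still reaches {B,E,J,K,L} ∋ K.
size 1: {B}, {E}, {J} …(+1); under {B} M still reaches {E,J,K,L} ∋ K.
{E,L}: M⊥K given {E,L} in G with M→· removed — back-door holds.

M→K: minimal back-door set {E, L}.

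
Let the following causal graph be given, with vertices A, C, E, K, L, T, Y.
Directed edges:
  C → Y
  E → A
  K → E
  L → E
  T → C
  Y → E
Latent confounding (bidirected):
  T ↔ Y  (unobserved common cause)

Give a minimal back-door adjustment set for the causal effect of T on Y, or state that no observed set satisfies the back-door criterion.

desc(T)\{T}={A,C,E,Y}; candidates ⊆ {K,L}.
T↔Y: latent back-door arc(s) into T.
size 0: {}; under {} T still reaches {A,E,Y} ∋ Y.
size 1: {K}, {L}; under {K} T still reaches {A,E,Y} ∋ Y.
size 2: {K,L}; under {K,L} T still reaches {A,E,Y} ∋ Y.
T↔Y cannot be blocked by any observed set — no back-door set.

T→Y: no observed back-door set.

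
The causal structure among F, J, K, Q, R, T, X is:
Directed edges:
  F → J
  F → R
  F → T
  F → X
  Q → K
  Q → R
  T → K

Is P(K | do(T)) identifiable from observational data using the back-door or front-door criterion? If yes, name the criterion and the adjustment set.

desc(T)\{T}={K}; candidates ⊆ {F,J,Q,R,X}.
∅: T⊥K given ∅ in G with T→· removed — back-door holds.
P(K|do(T)) = P(K|T) — no adjustment needed.

P(K|do(T)): backdoor, adjust for ∅.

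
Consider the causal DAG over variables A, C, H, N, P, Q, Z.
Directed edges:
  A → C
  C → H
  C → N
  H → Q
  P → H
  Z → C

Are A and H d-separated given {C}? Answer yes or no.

Bayes-Ball from A | {C} reaches {Z}.
H ∉ reach(A|{C}) ⇒ A ⊥ H | {C}.

Yes — A ⊥ H | {C}.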